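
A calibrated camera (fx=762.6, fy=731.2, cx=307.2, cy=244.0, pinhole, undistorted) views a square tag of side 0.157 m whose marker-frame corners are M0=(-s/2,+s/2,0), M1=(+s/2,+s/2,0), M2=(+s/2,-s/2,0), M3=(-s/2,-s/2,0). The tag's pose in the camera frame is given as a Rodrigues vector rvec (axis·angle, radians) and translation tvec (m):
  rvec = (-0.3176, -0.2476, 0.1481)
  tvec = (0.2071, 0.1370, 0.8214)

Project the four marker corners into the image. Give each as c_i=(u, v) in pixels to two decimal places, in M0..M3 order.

Intrinsics K: fx=762.6, fy=731.2, cx=307.2, cy=244.0
Marker side s = 0.157 m; corners in marker frame (Z=0):
  M0 = (-0.0785, +0.0785, 0)
  M1 = (+0.0785, +0.0785, 0)
  M2 = (+0.0785, -0.0785, 0)
  M3 = (-0.0785, -0.0785, 0)
rvec = (-0.3176, -0.2476, 0.1481), |rvec| = θ = 0.42908 rad = 24.584°
Rodrigues: sinθ=0.41603, 1−cosθ=0.09065; R = I + sinθ·[k]× + (1−cosθ)·[k]×²:
    [+0.95901 -0.10488 -0.26323]
    [+0.18232 +0.93953 +0.28989]
    [+0.21691 -0.32600 +0.92015]
t = (0.2071, 0.1370, 0.8214) m
M0: Pc = R·M0+t = (+0.12358, +0.19644, +0.77878); u = 762.6·(+0.12358)/0.77878 + 307.2 = 428.2166, v = 731.2·(+0.19644)/0.77878 + 244.0 = 428.4396
M1: Pc = R·M1+t = (+0.27415, +0.22507, +0.81284); u = 762.6·(+0.27415)/0.81284 + 307.2 = 564.4062, v = 731.2·(+0.22507)/0.81284 + 244.0 = 446.4610
M2: Pc = R·M2+t = (+0.29062, +0.07756, +0.86402); u = 762.6·(+0.29062)/0.86402 + 307.2 = 563.7031, v = 731.2·(+0.07756)/0.86402 + 244.0 = 309.6360
M3: Pc = R·M3+t = (+0.14005, +0.04893, +0.82996); u = 762.6·(+0.14005)/0.82996 + 307.2 = 435.8832, v = 731.2·(+0.04893)/0.82996 + 244.0 = 287.1116

c0=(428.22, 428.44) c1=(564.41, 446.46) c2=(563.70, 309.64) c3=(435.88, 287.11)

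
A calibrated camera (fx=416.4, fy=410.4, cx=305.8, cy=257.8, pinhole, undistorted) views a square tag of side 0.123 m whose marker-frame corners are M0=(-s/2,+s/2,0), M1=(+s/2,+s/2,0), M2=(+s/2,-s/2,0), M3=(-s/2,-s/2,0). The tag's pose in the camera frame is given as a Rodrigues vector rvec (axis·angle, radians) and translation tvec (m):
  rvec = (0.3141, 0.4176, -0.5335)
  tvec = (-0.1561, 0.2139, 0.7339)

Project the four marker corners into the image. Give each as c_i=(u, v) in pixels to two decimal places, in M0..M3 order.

c0=(214.02, 411.80) c1=(262.58, 394.18) c2=(220.81, 339.13) c3=(173.96, 361.41)

Intrinsics K: fx=416.4, fy=410.4, cx=305.8, cy=257.8
Marker side s = 0.123 m; corners in marker frame (Z=0):
  M0 = (-0.0615, +0.0615, 0)
  M1 = (+0.0615, +0.0615, 0)
  M2 = (+0.0615, -0.0615, 0)
  M3 = (-0.0615, -0.0615, 0)
rvec = (0.3141, 0.4176, -0.5335), |rvec| = θ = 0.74677 rad = 42.787°
Rodrigues: sinθ=0.67927, 1−cosθ=0.26612; R = I + sinθ·[k]× + (1−cosθ)·[k]×²:
    [+0.78096 +0.54787 +0.29989]
    [-0.42269 +0.81710 -0.39202]
    [-0.45982 +0.17940 +0.86970]
t = (-0.1561, 0.2139, 0.7339) m
M0: Pc = R·M0+t = (-0.17044, +0.29015, +0.77321); u = 416.4·(-0.17044)/0.77321 + 305.8 = 214.0150, v = 410.4·(+0.29015)/0.77321 + 257.8 = 411.8022
M1: Pc = R·M1+t = (-0.07438, +0.23816, +0.71665); u = 416.4·(-0.07438)/0.71665 + 305.8 = 262.5846, v = 410.4·(+0.23816)/0.71665 + 257.8 = 394.1830
M2: Pc = R·M2+t = (-0.14176, +0.13765, +0.69459); u = 416.4·(-0.14176)/0.69459 + 305.8 = 220.8132, v = 410.4·(+0.13765)/0.69459 + 257.8 = 339.1328
M3: Pc = R·M3+t = (-0.23782, +0.18964, +0.75115); u = 416.4·(-0.23782)/0.75115 + 305.8 = 173.9620, v = 410.4·(+0.18964)/0.75115 + 257.8 = 361.4146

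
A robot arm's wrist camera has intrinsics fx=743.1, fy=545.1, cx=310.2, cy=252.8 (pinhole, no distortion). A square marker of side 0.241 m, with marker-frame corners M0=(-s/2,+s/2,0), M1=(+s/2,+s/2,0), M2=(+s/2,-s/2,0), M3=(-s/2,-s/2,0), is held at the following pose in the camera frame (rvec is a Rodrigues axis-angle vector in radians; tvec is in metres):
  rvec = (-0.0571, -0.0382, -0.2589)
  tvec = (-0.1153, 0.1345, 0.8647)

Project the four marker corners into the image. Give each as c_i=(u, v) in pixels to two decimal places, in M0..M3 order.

c0=(135.33, 432.67) c1=(337.77, 391.67) c2=(284.88, 245.03) c3=(84.68, 283.60)

Intrinsics K: fx=743.1, fy=545.1, cx=310.2, cy=252.8
Marker side s = 0.241 m; corners in marker frame (Z=0):
  M0 = (-0.1205, +0.1205, 0)
  M1 = (+0.1205, +0.1205, 0)
  M2 = (+0.1205, -0.1205, 0)
  M3 = (-0.1205, -0.1205, 0)
rvec = (-0.0571, -0.0382, -0.2589), |rvec| = θ = 0.26786 rad = 15.347°
Rodrigues: sinθ=0.26467, 1−cosθ=0.03566; R = I + sinθ·[k]× + (1−cosθ)·[k]×²:
    [+0.96596 +0.25690 -0.03040]
    [-0.25473 +0.96506 +0.06134]
    [+0.04509 -0.05150 +0.99765]
t = (-0.1153, 0.1345, 0.8647) m
M0: Pc = R·M0+t = (-0.20074, +0.28149, +0.85306); u = 743.1·(-0.20074)/0.85306 + 310.2 = 135.3340, v = 545.1·(+0.28149)/0.85306 + 252.8 = 432.6674
M1: Pc = R·M1+t = (+0.03205, +0.22010, +0.86393); u = 743.1·(+0.03205)/0.86393 + 310.2 = 337.7714, v = 545.1·(+0.22010)/0.86393 + 252.8 = 391.6704
M2: Pc = R·M2+t = (-0.02986, -0.01249, +0.87634); u = 743.1·(-0.02986)/0.87634 + 310.2 = 284.8815, v = 545.1·(-0.01249)/0.87634 + 252.8 = 245.0338
M3: Pc = R·M3+t = (-0.26265, +0.04890, +0.86547); u = 743.1·(-0.26265)/0.86547 + 310.2 = 84.6832, v = 545.1·(+0.04890)/0.86547 + 252.8 = 283.6017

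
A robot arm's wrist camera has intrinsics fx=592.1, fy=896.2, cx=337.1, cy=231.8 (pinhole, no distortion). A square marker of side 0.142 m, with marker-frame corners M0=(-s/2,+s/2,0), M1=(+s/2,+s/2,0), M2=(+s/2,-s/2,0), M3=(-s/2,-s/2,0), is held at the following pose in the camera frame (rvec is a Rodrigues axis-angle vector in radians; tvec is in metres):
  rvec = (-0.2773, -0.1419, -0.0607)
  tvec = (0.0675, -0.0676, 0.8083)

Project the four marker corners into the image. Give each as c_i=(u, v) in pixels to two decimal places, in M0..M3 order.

c0=(339.35, 235.73) c1=(443.18, 229.23) c2=(430.41, 83.53) c3=(331.10, 85.98)

Intrinsics K: fx=592.1, fy=896.2, cx=337.1, cy=231.8
Marker side s = 0.142 m; corners in marker frame (Z=0):
  M0 = (-0.0710, +0.0710, 0)
  M1 = (+0.0710, +0.0710, 0)
  M2 = (+0.0710, -0.0710, 0)
  M3 = (-0.0710, -0.0710, 0)
rvec = (-0.2773, -0.1419, -0.0607), |rvec| = θ = 0.31736 rad = 18.183°
Rodrigues: sinθ=0.31206, 1−cosθ=0.04994; R = I + sinθ·[k]× + (1−cosθ)·[k]×²:
    [+0.98819 +0.07920 -0.13118]
    [-0.04018 +0.96005 +0.27694]
    [+0.14788 -0.26840 +0.95189]
t = (0.0675, -0.0676, 0.8083) m
M0: Pc = R·M0+t = (+0.00296, +0.00342, +0.77874); u = 592.1·(+0.00296)/0.77874 + 337.1 = 339.3517, v = 896.2·(+0.00342)/0.77874 + 231.8 = 235.7311
M1: Pc = R·M1+t = (+0.14328, -0.00229, +0.79974); u = 592.1·(+0.14328)/0.79974 + 337.1 = 443.1824, v = 896.2·(-0.00229)/0.79974 + 231.8 = 229.2347
M2: Pc = R·M2+t = (+0.13204, -0.13862, +0.83786); u = 592.1·(+0.13204)/0.83786 + 337.1 = 430.4097, v = 896.2·(-0.13862)/0.83786 + 231.8 = 83.5315
M3: Pc = R·M3+t = (-0.00828, -0.13291, +0.81686); u = 592.1·(-0.00828)/0.81686 + 337.1 = 331.0951, v = 896.2·(-0.13291)/0.81686 + 231.8 = 85.9793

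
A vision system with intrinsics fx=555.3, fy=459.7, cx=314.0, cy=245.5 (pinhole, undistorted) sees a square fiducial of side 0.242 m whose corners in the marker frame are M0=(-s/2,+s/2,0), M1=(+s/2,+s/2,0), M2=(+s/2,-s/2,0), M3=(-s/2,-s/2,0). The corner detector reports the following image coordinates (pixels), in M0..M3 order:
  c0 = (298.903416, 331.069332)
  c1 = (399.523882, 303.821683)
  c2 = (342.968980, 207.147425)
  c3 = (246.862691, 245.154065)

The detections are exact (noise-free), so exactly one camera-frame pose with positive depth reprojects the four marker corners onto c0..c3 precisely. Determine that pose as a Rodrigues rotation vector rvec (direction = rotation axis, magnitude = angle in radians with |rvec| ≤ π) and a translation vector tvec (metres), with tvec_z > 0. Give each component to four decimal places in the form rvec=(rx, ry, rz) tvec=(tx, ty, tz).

rvec=(0.1902, 0.5045, -0.4269) tvec=(0.0108, 0.0653, 1.0892)

Intrinsics K: fx=555.3, fy=459.7, cx=314.0, cy=245.5
Marker side s = 0.242 m; corners in marker frame (Z=0):
  M0 = (-0.1210, +0.1210, 0)
  M1 = (+0.1210, +0.1210, 0)
  M2 = (+0.1210, -0.1210, 0)
  M3 = (-0.1210, -0.1210, 0)
Detected image corners:
  c0 = (298.903416, 331.069332) px
  c1 = (399.523882, 303.821683) px
  c2 = (342.968980, 207.147425) px
  c3 = (246.862691, 245.154065) px
Planar DLT: solve 8×8 A·h = b for H (H[2,2]=1):
  H  [+257.30790 +245.14704 +319.52463]
  H  [-260.58124 +393.97939 +273.07801]
  H  [-0.46334 +0.06613 +1.00000]
B = K⁻¹H; ‖b₁‖=0.918079, ‖b₂‖=0.918079; λ = 2/(‖b₁‖+‖b₂‖) = 1.089231, sign → tz>0 ⇒ λ=+1.089231
r₁ = λ·B[:,0] = (+0.79010,-0.34790,-0.50469); r₂ = λ·B[:,1] = (+0.44013,+0.89504,+0.07203)
r₃ = r₁×r₂ = (+0.42666,-0.27904,+0.86029); SVD([r₁ r₂ r₃]) → R = UVᵀ:
  R  [+0.79010 +0.44013 +0.42666]
  R  [-0.34790 +0.89504 -0.27904]
  R  [-0.50469 +0.07203 +0.86029]
t = (+0.01084, +0.06534, +1.08923) m
tr R = 2.545427; θ = arccos((tr R − 1)/2) = 0.687691 rad = 39.402°
axis k = ((R−Rᵀ)₃₂, (R−Rᵀ)₁₃, (R−Rᵀ)₂₁) / (2 sinθ) = (+0.276543, +0.733627, -0.620738)
rvec = θ·k = (+0.190176, +0.504509, -0.426876)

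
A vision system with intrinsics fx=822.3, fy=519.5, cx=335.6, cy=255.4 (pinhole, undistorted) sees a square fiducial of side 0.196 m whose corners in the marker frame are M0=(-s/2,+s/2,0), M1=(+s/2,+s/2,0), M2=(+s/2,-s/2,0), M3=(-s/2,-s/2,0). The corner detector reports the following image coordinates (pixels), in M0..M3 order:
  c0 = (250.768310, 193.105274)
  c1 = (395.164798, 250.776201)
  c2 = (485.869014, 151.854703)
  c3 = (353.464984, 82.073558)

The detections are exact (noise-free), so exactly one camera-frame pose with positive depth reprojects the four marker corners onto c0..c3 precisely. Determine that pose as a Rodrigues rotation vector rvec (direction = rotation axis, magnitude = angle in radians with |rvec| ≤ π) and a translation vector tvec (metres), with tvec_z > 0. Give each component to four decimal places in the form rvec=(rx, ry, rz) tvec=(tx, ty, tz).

Intrinsics K: fx=822.3, fy=519.5, cx=335.6, cy=255.4
Marker side s = 0.196 m; corners in marker frame (Z=0):
  M0 = (-0.0980, +0.0980, 0)
  M1 = (+0.0980, +0.0980, 0)
  M2 = (+0.0980, -0.0980, 0)
  M3 = (-0.0980, -0.0980, 0)
Detected image corners:
  c0 = (250.768310, 193.105274) px
  c1 = (395.164798, 250.776201) px
  c2 = (485.869014, 151.854703) px
  c3 = (353.464984, 82.073558) px
Planar DLT: solve 8×8 A·h = b for H (H[2,2]=1):
  H  [+929.49096 -499.61037 +375.50013]
  H  [+427.16291 +530.10187 +171.21993]
  H  [+0.60173 -0.02167 +1.00000]
B = K⁻¹H; ‖b₁‖=1.192491, ‖b₂‖=1.192491; λ = 2/(‖b₁‖+‖b₂‖) = 0.838581, sign → tz>0 ⇒ λ=+0.838581
r₁ = λ·B[:,0] = (+0.74196,+0.44146,+0.50460); r₂ = λ·B[:,1] = (-0.50209,+0.86463,-0.01817)
r₃ = r₁×r₂ = (-0.44431,-0.23987,+0.86316); SVD([r₁ r₂ r₃]) → R = UVᵀ:
  R  [+0.74196 -0.50209 -0.44431]
  R  [+0.44146 +0.86463 -0.23987]
  R  [+0.50460 -0.01817 +0.86316]
t = (+0.04069, -0.13588, +0.83858) m
tr R = 2.469744; θ = arccos((tr R − 1)/2) = 0.745318 rad = 42.704°
axis k = ((R−Rᵀ)₃₂, (R−Rᵀ)₁₃, (R−Rᵀ)₂₁) / (2 sinθ) = (+0.163449, -0.699572, +0.695617)
rvec = θ·k = (+0.121821, -0.521404, +0.518456)

rvec=(0.1218, -0.5214, 0.5185) tvec=(0.0407, -0.1359, 0.8386)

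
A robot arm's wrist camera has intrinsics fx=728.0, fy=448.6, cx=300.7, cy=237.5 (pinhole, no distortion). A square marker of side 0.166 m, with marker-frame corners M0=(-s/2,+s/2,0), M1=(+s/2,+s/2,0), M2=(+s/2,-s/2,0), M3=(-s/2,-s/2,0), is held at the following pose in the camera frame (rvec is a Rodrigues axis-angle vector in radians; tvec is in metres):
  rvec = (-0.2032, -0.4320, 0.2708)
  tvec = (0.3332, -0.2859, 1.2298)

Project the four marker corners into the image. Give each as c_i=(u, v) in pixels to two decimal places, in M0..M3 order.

Intrinsics K: fx=728.0, fy=448.6, cx=300.7, cy=237.5
Marker side s = 0.166 m; corners in marker frame (Z=0):
  M0 = (-0.0830, +0.0830, 0)
  M1 = (+0.0830, +0.0830, 0)
  M2 = (+0.0830, -0.0830, 0)
  M3 = (-0.0830, -0.0830, 0)
rvec = (-0.2032, -0.4320, 0.2708), |rvec| = θ = 0.54886 rad = 31.447°
Rodrigues: sinθ=0.52171, 1−cosθ=0.14688; R = I + sinθ·[k]× + (1−cosθ)·[k]×²:
    [+0.87325 -0.21461 -0.43746]
    [+0.30021 +0.94411 +0.13611]
    [+0.38381 -0.25019 +0.88888]
t = (0.3332, -0.2859, 1.2298) m
M0: Pc = R·M0+t = (+0.24291, -0.23246, +1.17718); u = 728.0·(+0.24291)/1.17718 + 300.7 = 450.9209, v = 448.6·(-0.23246)/1.17718 + 237.5 = 148.9156
M1: Pc = R·M1+t = (+0.38787, -0.18262, +1.24089); u = 728.0·(+0.38787)/1.24089 + 300.7 = 528.2525, v = 448.6·(-0.18262)/1.24089 + 237.5 = 171.4797
M2: Pc = R·M2+t = (+0.42349, -0.33934, +1.28242); u = 728.0·(+0.42349)/1.28242 + 300.7 = 541.1064, v = 448.6·(-0.33934)/1.28242 + 237.5 = 118.7950
M3: Pc = R·M3+t = (+0.27853, -0.38918, +1.21871); u = 728.0·(+0.27853)/1.21871 + 300.7 = 467.0822, v = 448.6·(-0.38918)/1.21871 + 237.5 = 94.2456

c0=(450.92, 148.92) c1=(528.25, 171.48) c2=(541.11, 118.80) c3=(467.08, 94.25)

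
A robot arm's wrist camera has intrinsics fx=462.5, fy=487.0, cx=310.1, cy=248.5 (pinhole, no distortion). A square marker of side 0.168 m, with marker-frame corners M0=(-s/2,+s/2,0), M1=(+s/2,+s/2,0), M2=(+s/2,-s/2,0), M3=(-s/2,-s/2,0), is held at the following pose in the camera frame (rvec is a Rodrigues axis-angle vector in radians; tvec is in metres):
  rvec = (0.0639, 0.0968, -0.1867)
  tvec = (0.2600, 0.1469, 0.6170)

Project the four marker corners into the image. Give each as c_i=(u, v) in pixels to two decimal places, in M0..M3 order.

c0=(452.25, 437.52) c1=(580.18, 418.49) c2=(560.04, 288.20) c3=(430.78, 311.10)

Intrinsics K: fx=462.5, fy=487.0, cx=310.1, cy=248.5
Marker side s = 0.168 m; corners in marker frame (Z=0):
  M0 = (-0.0840, +0.0840, 0)
  M1 = (+0.0840, +0.0840, 0)
  M2 = (+0.0840, -0.0840, 0)
  M3 = (-0.0840, -0.0840, 0)
rvec = (0.0639, 0.0968, -0.1867), |rvec| = θ = 0.21980 rad = 12.593°
Rodrigues: sinθ=0.21803, 1−cosθ=0.02406; R = I + sinθ·[k]× + (1−cosθ)·[k]×²:
    [+0.97798 +0.18828 +0.09008]
    [-0.18212 +0.98061 -0.07239]
    [-0.10196 +0.05439 +0.99330]
t = (0.2600, 0.1469, 0.6170) m
M0: Pc = R·M0+t = (+0.19367, +0.24457, +0.63013); u = 462.5·(+0.19367)/0.63013 + 310.1 = 452.2451, v = 487.0·(+0.24457)/0.63013 + 248.5 = 437.5158
M1: Pc = R·M1+t = (+0.35797, +0.21397, +0.61300); u = 462.5·(+0.35797)/0.61300 + 310.1 = 580.1784, v = 487.0·(+0.21397)/0.61300 + 248.5 = 418.4906
M2: Pc = R·M2+t = (+0.32633, +0.04923, +0.60387); u = 462.5·(+0.32633)/0.60387 + 310.1 = 560.0387, v = 487.0·(+0.04923)/0.60387 + 248.5 = 288.2032
M3: Pc = R·M3+t = (+0.16203, +0.07983, +0.62100); u = 462.5·(+0.16203)/0.62100 + 310.1 = 430.7786, v = 487.0·(+0.07983)/0.62100 + 248.5 = 311.1022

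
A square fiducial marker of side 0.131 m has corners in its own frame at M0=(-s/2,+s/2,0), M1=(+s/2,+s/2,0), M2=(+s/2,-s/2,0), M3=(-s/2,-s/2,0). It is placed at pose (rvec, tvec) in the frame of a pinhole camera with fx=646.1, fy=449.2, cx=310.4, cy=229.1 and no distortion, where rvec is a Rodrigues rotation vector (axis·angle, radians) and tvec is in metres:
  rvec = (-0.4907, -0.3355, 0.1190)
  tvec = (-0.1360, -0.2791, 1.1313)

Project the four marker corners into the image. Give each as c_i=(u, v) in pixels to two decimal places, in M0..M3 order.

Intrinsics K: fx=646.1, fy=449.2, cx=310.4, cy=229.1
Marker side s = 0.131 m; corners in marker frame (Z=0):
  M0 = (-0.0655, +0.0655, 0)
  M1 = (+0.0655, +0.0655, 0)
  M2 = (+0.0655, -0.0655, 0)
  M3 = (-0.0655, -0.0655, 0)
rvec = (-0.4907, -0.3355, 0.1190), |rvec| = θ = 0.60622 rad = 34.734°
Rodrigues: sinθ=0.56977, 1−cosθ=0.17819; R = I + sinθ·[k]× + (1−cosθ)·[k]×²:
    [+0.93856 -0.03202 -0.34364]
    [+0.19167 +0.87638 +0.44183]
    [+0.28701 -0.48055 +0.82867]
t = (-0.1360, -0.2791, 1.1313) m
M0: Pc = R·M0+t = (-0.19957, -0.23425, +1.08102); u = 646.1·(-0.19957)/1.08102 + 310.4 = 191.1207, v = 449.2·(-0.23425)/1.08102 + 229.1 = 131.7612
M1: Pc = R·M1+t = (-0.07662, -0.20914, +1.11862); u = 646.1·(-0.07662)/1.11862 + 310.4 = 266.1444, v = 449.2·(-0.20914)/1.11862 + 229.1 = 145.1156
M2: Pc = R·M2+t = (-0.07243, -0.32395, +1.18158); u = 646.1·(-0.07243)/1.18158 + 310.4 = 270.7958, v = 449.2·(-0.32395)/1.18158 + 229.1 = 105.9442
M3: Pc = R·M3+t = (-0.19538, -0.34906, +1.14398); u = 646.1·(-0.19538)/1.14398 + 310.4 = 200.0535, v = 449.2·(-0.34906)/1.14398 + 229.1 = 92.0373

c0=(191.12, 131.76) c1=(266.14, 145.12) c2=(270.80, 105.94) c3=(200.05, 92.04)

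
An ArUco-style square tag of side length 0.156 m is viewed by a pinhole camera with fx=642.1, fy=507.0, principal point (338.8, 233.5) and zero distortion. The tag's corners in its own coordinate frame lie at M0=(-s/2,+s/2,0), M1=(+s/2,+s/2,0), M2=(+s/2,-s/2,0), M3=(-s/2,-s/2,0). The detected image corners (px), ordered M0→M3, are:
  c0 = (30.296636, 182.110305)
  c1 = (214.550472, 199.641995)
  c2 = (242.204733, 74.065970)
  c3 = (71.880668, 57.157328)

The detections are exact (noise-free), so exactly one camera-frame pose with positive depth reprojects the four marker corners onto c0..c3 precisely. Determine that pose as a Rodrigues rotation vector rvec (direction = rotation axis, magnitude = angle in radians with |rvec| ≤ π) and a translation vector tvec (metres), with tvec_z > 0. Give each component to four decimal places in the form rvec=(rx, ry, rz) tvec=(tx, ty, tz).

Intrinsics K: fx=642.1, fy=507.0, cx=338.8, cy=233.5
Marker side s = 0.156 m; corners in marker frame (Z=0):
  M0 = (-0.0780, +0.0780, 0)
  M1 = (+0.0780, +0.0780, 0)
  M2 = (+0.0780, -0.0780, 0)
  M3 = (-0.0780, -0.0780, 0)
Detected image corners:
  c0 = (30.296636, 182.110305) px
  c1 = (214.550472, 199.641995) px
  c2 = (242.204733, 74.065970) px
  c3 = (71.880668, 57.157328) px
Planar DLT: solve 8×8 A·h = b for H (H[2,2]=1):
  H  [+1139.82164 -291.17635 +140.65508]
  H  [+114.97361 +739.30286 +125.84249]
  H  [+0.03638 -0.49656 +1.00000]
B = K⁻¹H; ‖b₁‖=1.768841, ‖b₂‖=1.768841; λ = 2/(‖b₁‖+‖b₂‖) = 0.565342, sign → tz>0 ⇒ λ=+0.565342
r₁ = λ·B[:,0] = (+0.99271,+0.11873,+0.02057); r₂ = λ·B[:,1] = (-0.10825,+0.95366,-0.28072)
r₃ = r₁×r₂ = (-0.05294,+0.27645,+0.95957); SVD([r₁ r₂ r₃]) → R = UVᵀ:
  R  [+0.99271 -0.10825 -0.05294]
  R  [+0.11873 +0.95366 +0.27645]
  R  [+0.02057 -0.28072 +0.95957]
t = (-0.17446, -0.12005, +0.56534) m
tr R = 2.905946; θ = arccos((tr R − 1)/2) = 0.307897 rad = 17.641°
axis k = ((R−Rᵀ)₃₂, (R−Rᵀ)₁₃, (R−Rᵀ)₂₁) / (2 sinθ) = (-0.919267, -0.121282, +0.374484)
rvec = θ·k = (-0.283039, -0.037342, +0.115302)

rvec=(-0.2830, -0.0373, 0.1153) tvec=(-0.1745, -0.1200, 0.5653)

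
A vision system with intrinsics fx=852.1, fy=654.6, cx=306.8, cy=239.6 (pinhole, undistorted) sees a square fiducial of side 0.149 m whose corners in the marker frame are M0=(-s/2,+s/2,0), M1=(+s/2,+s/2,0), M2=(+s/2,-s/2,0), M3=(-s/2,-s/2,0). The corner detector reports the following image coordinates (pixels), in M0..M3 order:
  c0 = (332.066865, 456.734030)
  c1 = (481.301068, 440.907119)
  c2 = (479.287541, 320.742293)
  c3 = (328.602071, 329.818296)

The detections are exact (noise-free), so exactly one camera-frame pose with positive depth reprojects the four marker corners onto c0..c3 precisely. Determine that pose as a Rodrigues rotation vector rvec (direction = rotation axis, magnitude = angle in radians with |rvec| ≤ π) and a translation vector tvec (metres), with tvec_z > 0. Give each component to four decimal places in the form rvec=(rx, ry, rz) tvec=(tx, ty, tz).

rvec=(0.0418, -0.2960, -0.0286) tvec=(0.0922, 0.1760, 0.7810)

Intrinsics K: fx=852.1, fy=654.6, cx=306.8, cy=239.6
Marker side s = 0.149 m; corners in marker frame (Z=0):
  M0 = (-0.0745, +0.0745, 0)
  M1 = (+0.0745, +0.0745, 0)
  M2 = (+0.0745, -0.0745, 0)
  M3 = (-0.0745, -0.0745, 0)
Detected image corners:
  c0 = (332.066865, 456.734030) px
  c1 = (481.301068, 440.907119) px
  c2 = (479.287541, 320.742293) px
  c3 = (328.602071, 329.818296) px
Planar DLT: solve 8×8 A·h = b for H (H[2,2]=1):
  H  [+1157.44414 +41.81544 +407.40171]
  H  [+60.55313 +851.00558 +387.14519]
  H  [+0.37261 +0.05814 +1.00000]
B = K⁻¹H; ‖b₁‖=1.280387, ‖b₂‖=1.280387; λ = 2/(‖b₁‖+‖b₂‖) = 0.781014, sign → tz>0 ⇒ λ=+0.781014
r₁ = λ·B[:,0] = (+0.95611,-0.03427,+0.29101); r₂ = λ·B[:,1] = (+0.02198,+0.99873,+0.04541)
r₃ = r₁×r₂ = (-0.29220,-0.03702,+0.95564); SVD([r₁ r₂ r₃]) → R = UVᵀ:
  R  [+0.95611 +0.02198 -0.29220]
  R  [-0.03427 +0.99873 -0.03702]
  R  [+0.29101 +0.04541 +0.95564]
t = (+0.09221, +0.17604, +0.78101) m
tr R = 2.910473; θ = arccos((tr R − 1)/2) = 0.300338 rad = 17.208°
axis k = ((R−Rᵀ)₃₂, (R−Rᵀ)₁₃, (R−Rᵀ)₂₁) / (2 sinθ) = (+0.139323, -0.985674, -0.095062)
rvec = θ·k = (+0.041844, -0.296035, -0.028551)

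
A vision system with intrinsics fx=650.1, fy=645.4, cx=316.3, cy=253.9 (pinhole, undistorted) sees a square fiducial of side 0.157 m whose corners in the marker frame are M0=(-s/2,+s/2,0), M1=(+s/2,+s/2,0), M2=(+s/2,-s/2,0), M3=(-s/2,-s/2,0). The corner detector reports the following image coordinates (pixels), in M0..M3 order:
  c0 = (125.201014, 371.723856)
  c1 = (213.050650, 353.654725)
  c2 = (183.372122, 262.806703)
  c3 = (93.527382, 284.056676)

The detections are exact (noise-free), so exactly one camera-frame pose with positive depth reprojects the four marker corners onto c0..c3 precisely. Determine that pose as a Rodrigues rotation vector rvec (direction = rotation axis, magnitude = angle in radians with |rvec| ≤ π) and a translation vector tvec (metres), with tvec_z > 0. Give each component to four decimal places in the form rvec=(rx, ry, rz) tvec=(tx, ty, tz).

rvec=(0.2408, 0.1644, -0.2468) tvec=(-0.2617, 0.1052, 1.0446)

Intrinsics K: fx=650.1, fy=645.4, cx=316.3, cy=253.9
Marker side s = 0.157 m; corners in marker frame (Z=0):
  M0 = (-0.0785, +0.0785, 0)
  M1 = (+0.0785, +0.0785, 0)
  M2 = (+0.0785, -0.0785, 0)
  M3 = (-0.0785, -0.0785, 0)
Detected image corners:
  c0 = (125.201014, 371.723856) px
  c1 = (213.050650, 353.654725) px
  c2 = (183.372122, 262.806703) px
  c3 = (93.527382, 284.056676) px
Planar DLT: solve 8×8 A·h = b for H (H[2,2]=1):
  H  [+537.86489 +227.12182 +153.40201]
  H  [-182.83750 +633.81690 +318.92149]
  H  [-0.18167 +0.20575 +1.00000]
B = K⁻¹H; ‖b₁‖=0.957321, ‖b₂‖=0.957321; λ = 2/(‖b₁‖+‖b₂‖) = 1.044582, sign → tz>0 ⇒ λ=+1.044582
r₁ = λ·B[:,0] = (+0.95657,-0.22127,-0.18977); r₂ = λ·B[:,1] = (+0.26037,+0.94128,+0.21492)
r₃ = r₁×r₂ = (+0.13107,-0.25500,+0.95802); SVD([r₁ r₂ r₃]) → R = UVᵀ:
  R  [+0.95657 +0.26037 +0.13107]
  R  [-0.22127 +0.94128 -0.25500]
  R  [-0.18977 +0.21492 +0.95802]
t = (-0.26174, +0.10524, +1.04458) m
tr R = 2.855872; θ = arccos((tr R − 1)/2) = 0.381960 rad = 21.885°
axis k = ((R−Rᵀ)₃₂, (R−Rᵀ)₁₃, (R−Rᵀ)₂₁) / (2 sinθ) = (+0.630366, +0.430371, -0.646080)
rvec = θ·k = (+0.240775, +0.164385, -0.246777)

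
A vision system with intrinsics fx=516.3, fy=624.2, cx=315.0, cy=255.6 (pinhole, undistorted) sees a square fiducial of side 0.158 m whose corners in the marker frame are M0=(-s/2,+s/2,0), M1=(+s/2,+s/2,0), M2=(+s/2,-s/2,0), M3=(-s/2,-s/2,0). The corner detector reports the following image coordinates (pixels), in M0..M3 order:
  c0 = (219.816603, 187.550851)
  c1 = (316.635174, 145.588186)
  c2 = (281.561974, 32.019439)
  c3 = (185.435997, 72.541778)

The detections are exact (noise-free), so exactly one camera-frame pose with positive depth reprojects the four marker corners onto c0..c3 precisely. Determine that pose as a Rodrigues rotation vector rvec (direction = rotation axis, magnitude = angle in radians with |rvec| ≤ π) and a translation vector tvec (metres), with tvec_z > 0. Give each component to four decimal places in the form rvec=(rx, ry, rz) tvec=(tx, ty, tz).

Intrinsics K: fx=516.3, fy=624.2, cx=315.0, cy=255.6
Marker side s = 0.158 m; corners in marker frame (Z=0):
  M0 = (-0.0790, +0.0790, 0)
  M1 = (+0.0790, +0.0790, 0)
  M2 = (+0.0790, -0.0790, 0)
  M3 = (-0.0790, -0.0790, 0)
Detected image corners:
  c0 = (219.816603, 187.550851) px
  c1 = (316.635174, 145.588186) px
  c2 = (281.561974, 32.019439) px
  c3 = (185.435997, 72.541778) px
Planar DLT: solve 8×8 A·h = b for H (H[2,2]=1):
  H  [+624.64126 +203.33730 +250.98612]
  H  [-254.86820 +716.14628 +109.03744]
  H  [+0.05608 -0.06563 +1.00000]
B = K⁻¹H; ‖b₁‖=1.253491, ‖b₂‖=1.253491; λ = 2/(‖b₁‖+‖b₂‖) = 0.797772, sign → tz>0 ⇒ λ=+0.797772
r₁ = λ·B[:,0] = (+0.93788,-0.34406,+0.04474); r₂ = λ·B[:,1] = (+0.34613,+0.93672,-0.05235)
r₃ = r₁×r₂ = (-0.02390,+0.06459,+0.99763); SVD([r₁ r₂ r₃]) → R = UVᵀ:
  R  [+0.93788 +0.34613 -0.02390]
  R  [-0.34406 +0.93672 +0.06459]
  R  [+0.04474 -0.05235 +0.99763]
t = (-0.09891, -0.18732, +0.79777) m
tr R = 2.872231; θ = arccos((tr R − 1)/2) = 0.359379 rad = 20.591°
axis k = ((R−Rᵀ)₃₂, (R−Rᵀ)₁₃, (R−Rᵀ)₂₁) / (2 sinθ) = (-0.166256, -0.097579, -0.981243)
rvec = θ·k = (-0.059749, -0.035068, -0.352638)

rvec=(-0.0597, -0.0351, -0.3526) tvec=(-0.0989, -0.1873, 0.7978)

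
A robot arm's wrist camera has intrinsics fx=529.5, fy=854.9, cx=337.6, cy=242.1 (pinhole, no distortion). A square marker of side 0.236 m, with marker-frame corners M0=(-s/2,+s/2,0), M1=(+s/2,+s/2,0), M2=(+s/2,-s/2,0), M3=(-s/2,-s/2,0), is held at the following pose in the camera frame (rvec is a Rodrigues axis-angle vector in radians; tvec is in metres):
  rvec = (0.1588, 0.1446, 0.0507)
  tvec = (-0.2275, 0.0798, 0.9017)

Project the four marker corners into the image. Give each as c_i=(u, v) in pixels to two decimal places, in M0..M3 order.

c0=(140.58, 414.40) c1=(269.99, 434.44) c2=(272.63, 213.20) c3=(137.65, 200.41)

Intrinsics K: fx=529.5, fy=854.9, cx=337.6, cy=242.1
Marker side s = 0.236 m; corners in marker frame (Z=0):
  M0 = (-0.1180, +0.1180, 0)
  M1 = (+0.1180, +0.1180, 0)
  M2 = (+0.1180, -0.1180, 0)
  M3 = (-0.1180, -0.1180, 0)
rvec = (0.1588, 0.1446, 0.0507), |rvec| = θ = 0.22067 rad = 12.644°
Rodrigues: sinθ=0.21889, 1−cosθ=0.02425; R = I + sinθ·[k]× + (1−cosθ)·[k]×²:
    [+0.98831 -0.03885 +0.14744]
    [+0.06172 +0.98616 -0.15386]
    [-0.13942 +0.16117 +0.97703]
t = (-0.2275, 0.0798, 0.9017) m
M0: Pc = R·M0+t = (-0.34871, +0.18888, +0.93717); u = 529.5·(-0.34871)/0.93717 + 337.6 = 140.5818, v = 854.9·(+0.18888)/0.93717 + 242.1 = 414.4026
M1: Pc = R·M1+t = (-0.11546, +0.20345, +0.90427); u = 529.5·(-0.11546)/0.90427 + 337.6 = 269.9888, v = 854.9·(+0.20345)/0.90427 + 242.1 = 434.4438
M2: Pc = R·M2+t = (-0.10629, -0.02928, +0.86623); u = 529.5·(-0.10629)/0.86623 + 337.6 = 272.6253, v = 854.9·(-0.02928)/0.86623 + 242.1 = 213.1994
M3: Pc = R·M3+t = (-0.33954, -0.04385, +0.89913); u = 529.5·(-0.33954)/0.89913 + 337.6 = 137.6476, v = 854.9·(-0.04385)/0.89913 + 242.1 = 200.4067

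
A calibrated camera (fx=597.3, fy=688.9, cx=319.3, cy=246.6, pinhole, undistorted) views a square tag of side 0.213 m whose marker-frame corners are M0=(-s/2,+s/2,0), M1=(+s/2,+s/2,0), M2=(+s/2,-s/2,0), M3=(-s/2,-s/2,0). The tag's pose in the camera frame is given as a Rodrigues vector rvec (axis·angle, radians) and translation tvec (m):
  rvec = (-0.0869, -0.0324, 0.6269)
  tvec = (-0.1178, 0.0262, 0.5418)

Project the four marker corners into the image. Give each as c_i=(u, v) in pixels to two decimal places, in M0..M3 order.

c0=(20.19, 310.79) c1=(214.06, 472.48) c2=(352.47, 250.16) c3=(165.64, 93.83)

Intrinsics K: fx=597.3, fy=688.9, cx=319.3, cy=246.6
Marker side s = 0.213 m; corners in marker frame (Z=0):
  M0 = (-0.1065, +0.1065, 0)
  M1 = (+0.1065, +0.1065, 0)
  M2 = (+0.1065, -0.1065, 0)
  M3 = (-0.1065, -0.1065, 0)
rvec = (-0.0869, -0.0324, 0.6269), |rvec| = θ = 0.63372 rad = 36.310°
Rodrigues: sinθ=0.59215, 1−cosθ=0.19417; R = I + sinθ·[k]× + (1−cosθ)·[k]×²:
    [+0.80948 -0.58441 -0.05661]
    [+0.58713 +0.80634 +0.07138]
    [+0.00394 -0.09102 +0.99584]
t = (-0.1178, 0.0262, 0.5418) m
M0: Pc = R·M0+t = (-0.26625, +0.04954, +0.53169); u = 597.3·(-0.26625)/0.53169 + 319.3 = 20.1941, v = 688.9·(+0.04954)/0.53169 + 246.6 = 310.7947
M1: Pc = R·M1+t = (-0.09383, +0.17460, +0.53253); u = 597.3·(-0.09383)/0.53253 + 319.3 = 214.0565, v = 688.9·(+0.17460)/0.53253 + 246.6 = 472.4768
M2: Pc = R·M2+t = (+0.03065, +0.00286, +0.55191); u = 597.3·(+0.03065)/0.55191 + 319.3 = 352.4700, v = 688.9·(+0.00286)/0.55191 + 246.6 = 250.1637
M3: Pc = R·M3+t = (-0.14177, -0.12220, +0.55107); u = 597.3·(-0.14177)/0.55107 + 319.3 = 165.6383, v = 688.9·(-0.12220)/0.55107 + 246.6 = 93.8316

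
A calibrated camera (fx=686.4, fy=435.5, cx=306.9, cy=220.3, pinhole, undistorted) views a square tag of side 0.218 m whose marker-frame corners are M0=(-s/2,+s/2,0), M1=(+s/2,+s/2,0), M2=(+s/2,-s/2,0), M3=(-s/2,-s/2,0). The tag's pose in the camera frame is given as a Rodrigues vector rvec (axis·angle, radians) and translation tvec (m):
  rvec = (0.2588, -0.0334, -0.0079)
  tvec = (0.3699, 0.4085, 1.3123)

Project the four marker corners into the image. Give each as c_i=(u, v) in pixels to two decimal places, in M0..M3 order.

c0=(441.10, 388.15) c1=(551.70, 386.42) c2=(561.90, 322.36) c3=(446.54, 323.81)

Intrinsics K: fx=686.4, fy=435.5, cx=306.9, cy=220.3
Marker side s = 0.218 m; corners in marker frame (Z=0):
  M0 = (-0.1090, +0.1090, 0)
  M1 = (+0.1090, +0.1090, 0)
  M2 = (+0.1090, -0.1090, 0)
  M3 = (-0.1090, -0.1090, 0)
rvec = (0.2588, -0.0334, -0.0079), |rvec| = θ = 0.26107 rad = 14.958°
Rodrigues: sinθ=0.25811, 1−cosθ=0.03388; R = I + sinθ·[k]× + (1−cosθ)·[k]×²:
    [+0.99941 +0.00351 -0.03404]
    [-0.01211 +0.96667 -0.25574]
    [+0.03201 +0.25600 +0.96615]
t = (0.3699, 0.4085, 1.3123) m
M0: Pc = R·M0+t = (+0.26135, +0.51519, +1.33672); u = 686.4·(+0.26135)/1.33672 + 306.9 = 441.1009, v = 435.5·(+0.51519)/1.33672 + 220.3 = 388.1471
M1: Pc = R·M1+t = (+0.47922, +0.51255, +1.34369); u = 686.4·(+0.47922)/1.34369 + 306.9 = 551.7000, v = 435.5·(+0.51255)/1.34369 + 220.3 = 386.4201
M2: Pc = R·M2+t = (+0.47845, +0.30181, +1.28788); u = 686.4·(+0.47845)/1.28788 + 306.9 = 561.8998, v = 435.5·(+0.30181)/1.28788 + 220.3 = 322.3586
M3: Pc = R·M3+t = (+0.26058, +0.30445, +1.28091); u = 686.4·(+0.26058)/1.28091 + 306.9 = 446.5375, v = 435.5·(+0.30445)/1.28091 + 220.3 = 323.8119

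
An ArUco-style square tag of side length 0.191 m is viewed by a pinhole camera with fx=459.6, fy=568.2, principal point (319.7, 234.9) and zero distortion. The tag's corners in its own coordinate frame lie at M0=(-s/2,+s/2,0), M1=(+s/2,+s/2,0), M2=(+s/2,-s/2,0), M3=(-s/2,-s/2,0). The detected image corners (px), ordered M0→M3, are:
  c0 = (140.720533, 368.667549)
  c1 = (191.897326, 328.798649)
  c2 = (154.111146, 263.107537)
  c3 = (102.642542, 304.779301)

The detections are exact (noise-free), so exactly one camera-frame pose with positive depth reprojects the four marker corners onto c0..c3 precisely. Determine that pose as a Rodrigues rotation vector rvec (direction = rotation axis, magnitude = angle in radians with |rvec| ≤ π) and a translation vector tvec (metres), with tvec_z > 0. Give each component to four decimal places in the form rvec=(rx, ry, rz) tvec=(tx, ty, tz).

rvec=(0.1587, 0.0789, -0.5675) tvec=(-0.5110, 0.1963, 1.3622)

Intrinsics K: fx=459.6, fy=568.2, cx=319.7, cy=234.9
Marker side s = 0.191 m; corners in marker frame (Z=0):
  M0 = (-0.0955, +0.0955, 0)
  M1 = (+0.0955, +0.0955, 0)
  M2 = (+0.0955, -0.0955, 0)
  M3 = (-0.0955, -0.0955, 0)
Detected image corners:
  c0 = (140.720533, 368.667549) px
  c1 = (191.897326, 328.798649) px
  c2 = (154.111146, 263.107537) px
  c3 = (102.642542, 304.779301) px
Planar DLT: solve 8×8 A·h = b for H (H[2,2]=1):
  H  [+255.93057 +212.42639 +147.30045]
  H  [-240.82685 +368.85074 +316.79719]
  H  [-0.08665 +0.09381 +1.00000]
B = K⁻¹H; ‖b₁‖=0.734111, ‖b₂‖=0.734111; λ = 2/(‖b₁‖+‖b₂‖) = 1.362192, sign → tz>0 ⇒ λ=+1.362192
r₁ = λ·B[:,0] = (+0.84065,-0.52856,-0.11804); r₂ = λ·B[:,1] = (+0.54071,+0.83145,+0.12779)
r₃ = r₁×r₂ = (+0.03060,-0.17125,+0.98475); SVD([r₁ r₂ r₃]) → R = UVᵀ:
  R  [+0.84065 +0.54071 +0.03060]
  R  [-0.52856 +0.83145 -0.17125]
  R  [-0.11804 +0.12779 +0.98475]
t = (-0.51097, +0.19634, +1.36219) m
tr R = 2.656849; θ = arccos((tr R − 1)/2) = 0.594507 rad = 34.063°
axis k = ((R−Rᵀ)₃₂, (R−Rᵀ)₁₃, (R−Rᵀ)₂₁) / (2 sinθ) = (+0.266957, +0.132688, -0.954530)
rvec = θ·k = (+0.158708, +0.078884, -0.567475)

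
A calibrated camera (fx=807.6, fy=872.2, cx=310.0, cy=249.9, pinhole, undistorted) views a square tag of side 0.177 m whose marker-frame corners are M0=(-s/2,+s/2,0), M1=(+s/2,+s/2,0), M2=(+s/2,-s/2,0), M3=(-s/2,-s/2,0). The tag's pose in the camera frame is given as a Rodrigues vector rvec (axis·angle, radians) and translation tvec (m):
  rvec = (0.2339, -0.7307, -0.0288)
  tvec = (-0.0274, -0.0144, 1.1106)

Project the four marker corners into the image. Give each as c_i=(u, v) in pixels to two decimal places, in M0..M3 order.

c0=(235.97, 316.02) c1=(332.89, 295.59) c2=(340.55, 166.36) c3=(240.81, 173.00)

Intrinsics K: fx=807.6, fy=872.2, cx=310.0, cy=249.9
Marker side s = 0.177 m; corners in marker frame (Z=0):
  M0 = (-0.0885, +0.0885, 0)
  M1 = (+0.0885, +0.0885, 0)
  M2 = (+0.0885, -0.0885, 0)
  M3 = (-0.0885, -0.0885, 0)
rvec = (0.2339, -0.7307, -0.0288), |rvec| = θ = 0.76776 rad = 43.990°
Rodrigues: sinθ=0.69453, 1−cosθ=0.28053; R = I + sinθ·[k]× + (1−cosθ)·[k]×²:
    [+0.74550 -0.05529 -0.66421]
    [-0.10739 +0.97357 -0.20157]
    [+0.65779 +0.22160 +0.71986]
t = (-0.0274, -0.0144, 1.1106) m
M0: Pc = R·M0+t = (-0.09827, +0.08126, +1.07200); u = 807.6·(-0.09827)/1.07200 + 310.0 = 235.9674, v = 872.2·(+0.08126)/1.07200 + 249.9 = 316.0189
M1: Pc = R·M1+t = (+0.03368, +0.06226, +1.18843); u = 807.6·(+0.03368)/1.18843 + 310.0 = 332.8902, v = 872.2·(+0.06226)/1.18843 + 249.9 = 295.5908
M2: Pc = R·M2+t = (+0.04347, -0.11006, +1.14920); u = 807.6·(+0.04347)/1.14920 + 310.0 = 340.5483, v = 872.2·(-0.11006)/1.14920 + 249.9 = 166.3650
M3: Pc = R·M3+t = (-0.08848, -0.09106, +1.03277); u = 807.6·(-0.08848)/1.03277 + 310.0 = 240.8079, v = 872.2·(-0.09106)/1.03277 + 249.9 = 173.0007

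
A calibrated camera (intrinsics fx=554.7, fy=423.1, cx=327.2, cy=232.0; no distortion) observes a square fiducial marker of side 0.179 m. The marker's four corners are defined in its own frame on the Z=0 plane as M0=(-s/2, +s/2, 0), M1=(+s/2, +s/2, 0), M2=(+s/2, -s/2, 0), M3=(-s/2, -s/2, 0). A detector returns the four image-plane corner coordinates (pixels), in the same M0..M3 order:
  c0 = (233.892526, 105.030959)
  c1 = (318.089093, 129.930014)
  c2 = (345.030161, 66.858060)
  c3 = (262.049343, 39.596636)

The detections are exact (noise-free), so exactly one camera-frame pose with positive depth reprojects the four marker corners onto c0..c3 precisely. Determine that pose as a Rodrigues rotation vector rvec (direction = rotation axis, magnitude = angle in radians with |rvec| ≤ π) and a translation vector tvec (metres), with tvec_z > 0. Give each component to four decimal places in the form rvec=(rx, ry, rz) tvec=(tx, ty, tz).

rvec=(0.0240, -0.2370, 0.3139) tvec=(-0.0737, -0.3862, 1.1160)

Intrinsics K: fx=554.7, fy=423.1, cx=327.2, cy=232.0
Marker side s = 0.179 m; corners in marker frame (Z=0):
  M0 = (-0.0895, +0.0895, 0)
  M1 = (+0.0895, +0.0895, 0)
  M2 = (+0.0895, -0.0895, 0)
  M3 = (-0.0895, -0.0895, 0)
Detected image corners:
  c0 = (233.892526, 105.030959) px
  c1 = (318.089093, 129.930014) px
  c2 = (345.030161, 66.858060) px
  c3 = (262.049343, 39.596636) px
Planar DLT: solve 8×8 A·h = b for H (H[2,2]=1):
  H  [+527.89661 -157.30604 +290.56650]
  H  [+163.65273 +357.81118 +85.56492]
  H  [+0.21025 -0.01196 +1.00000]
B = K⁻¹H; ‖b₁‖=0.896068, ‖b₂‖=0.896068; λ = 2/(‖b₁‖+‖b₂‖) = 1.115986, sign → tz>0 ⇒ λ=+1.115986
r₁ = λ·B[:,0] = (+0.92365,+0.30300,+0.23464); r₂ = λ·B[:,1] = (-0.30861,+0.95110,-0.01335)
r₃ = r₁×r₂ = (-0.22721,-0.06008,+0.97199); SVD([r₁ r₂ r₃]) → R = UVᵀ:
  R  [+0.92365 -0.30861 -0.22721]
  R  [+0.30300 +0.95110 -0.06008]
  R  [+0.23464 -0.01335 +0.97199]
t = (-0.07370, -0.38624, +1.11599) m
tr R = 2.846741; θ = arccos((tr R − 1)/2) = 0.394028 rad = 22.576°
axis k = ((R−Rᵀ)₃₂, (R−Rᵀ)₁₃, (R−Rᵀ)₂₁) / (2 sinθ) = (+0.060872, -0.601508, +0.796545)
rvec = θ·k = (+0.023985, -0.237011, +0.313861)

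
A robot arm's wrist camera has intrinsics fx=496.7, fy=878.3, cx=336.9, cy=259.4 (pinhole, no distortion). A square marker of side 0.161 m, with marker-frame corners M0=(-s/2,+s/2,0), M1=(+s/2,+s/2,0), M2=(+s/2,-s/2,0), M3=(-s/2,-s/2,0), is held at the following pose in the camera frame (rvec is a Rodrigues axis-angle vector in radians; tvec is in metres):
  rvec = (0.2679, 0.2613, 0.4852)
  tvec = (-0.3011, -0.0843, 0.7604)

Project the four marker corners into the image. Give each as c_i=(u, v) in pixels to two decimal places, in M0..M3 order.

Intrinsics K: fx=496.7, fy=878.3, cx=336.9, cy=259.4
Marker side s = 0.161 m; corners in marker frame (Z=0):
  M0 = (-0.0805, +0.0805, 0)
  M1 = (+0.0805, +0.0805, 0)
  M2 = (+0.0805, -0.0805, 0)
  M3 = (-0.0805, -0.0805, 0)
rvec = (0.2679, 0.2613, 0.4852), |rvec| = θ = 0.61275 rad = 35.108°
Rodrigues: sinθ=0.57512, 1−cosθ=0.18193; R = I + sinθ·[k]× + (1−cosθ)·[k]×²:
    [+0.85284 -0.42148 +0.30824]
    [+0.48932 +0.85115 -0.19001]
    [-0.18227 +0.31288 +0.93214]
t = (-0.3011, -0.0843, 0.7604) m
M0: Pc = R·M0+t = (-0.40368, -0.05517, +0.80026); u = 496.7·(-0.40368)/0.80026 + 336.9 = 86.3444, v = 878.3·(-0.05517)/0.80026 + 259.4 = 198.8469
M1: Pc = R·M1+t = (-0.26638, +0.02361, +0.77091); u = 496.7·(-0.26638)/0.77091 + 336.9 = 165.2743, v = 878.3·(+0.02361)/0.77091 + 259.4 = 286.2966
M2: Pc = R·M2+t = (-0.19852, -0.11343, +0.72054); u = 496.7·(-0.19852)/0.72054 + 336.9 = 200.0538, v = 878.3·(-0.11343)/0.72054 + 259.4 = 121.1383
M3: Pc = R·M3+t = (-0.33582, -0.19221, +0.74989); u = 496.7·(-0.33582)/0.74989 + 336.9 = 114.4607, v = 878.3·(-0.19221)/0.74989 + 259.4 = 34.2772

c0=(86.34, 198.85) c1=(165.27, 286.30) c2=(200.05, 121.14) c3=(114.46, 34.28)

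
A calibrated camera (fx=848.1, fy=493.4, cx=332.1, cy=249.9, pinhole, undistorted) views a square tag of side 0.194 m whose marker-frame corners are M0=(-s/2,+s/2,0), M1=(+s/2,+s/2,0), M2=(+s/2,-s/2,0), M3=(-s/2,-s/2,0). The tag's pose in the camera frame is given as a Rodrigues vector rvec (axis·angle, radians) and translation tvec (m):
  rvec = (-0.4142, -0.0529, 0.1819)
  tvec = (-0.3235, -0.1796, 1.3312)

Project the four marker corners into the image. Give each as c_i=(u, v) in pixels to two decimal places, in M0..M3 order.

Intrinsics K: fx=848.1, fy=493.4, cx=332.1, cy=249.9
Marker side s = 0.194 m; corners in marker frame (Z=0):
  M0 = (-0.0970, +0.0970, 0)
  M1 = (+0.0970, +0.0970, 0)
  M2 = (+0.0970, -0.0970, 0)
  M3 = (-0.0970, -0.0970, 0)
rvec = (-0.4142, -0.0529, 0.1819), |rvec| = θ = 0.45546 rad = 26.096°
Rodrigues: sinθ=0.43988, 1−cosθ=0.10194; R = I + sinθ·[k]× + (1−cosθ)·[k]×²:
    [+0.98237 -0.16491 -0.08811]
    [+0.18644 +0.89943 +0.39530]
    [+0.01407 -0.40476 +0.91432]
t = (-0.3235, -0.1796, 1.3312) m
M0: Pc = R·M0+t = (-0.43479, -0.11044, +1.29057); u = 848.1·(-0.43479)/1.29057 + 332.1 = 46.3810, v = 493.4·(-0.11044)/1.29057 + 249.9 = 207.6776
M1: Pc = R·M1+t = (-0.24421, -0.07427, +1.29330); u = 848.1·(-0.24421)/1.29330 + 332.1 = 171.9583, v = 493.4·(-0.07427)/1.29330 + 249.9 = 221.5657
M2: Pc = R·M2+t = (-0.21221, -0.24876, +1.37183); u = 848.1·(-0.21221)/1.37183 + 332.1 = 200.9032, v = 493.4·(-0.24876)/1.37183 + 249.9 = 160.4293
M3: Pc = R·M3+t = (-0.40279, -0.28493, +1.36910); u = 848.1·(-0.40279)/1.36910 + 332.1 = 82.5859, v = 493.4·(-0.28493)/1.36910 + 249.9 = 147.2160

c0=(46.38, 207.68) c1=(171.96, 221.57) c2=(200.90, 160.43) c3=(82.59, 147.22)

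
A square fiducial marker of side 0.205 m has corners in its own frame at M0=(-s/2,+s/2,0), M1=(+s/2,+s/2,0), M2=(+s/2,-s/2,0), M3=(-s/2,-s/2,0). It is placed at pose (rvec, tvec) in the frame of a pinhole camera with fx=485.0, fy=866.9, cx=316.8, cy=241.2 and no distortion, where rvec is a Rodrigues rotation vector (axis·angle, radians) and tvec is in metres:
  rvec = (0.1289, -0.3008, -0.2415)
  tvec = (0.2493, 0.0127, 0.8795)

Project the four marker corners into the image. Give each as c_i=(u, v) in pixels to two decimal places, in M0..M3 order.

Intrinsics K: fx=485.0, fy=866.9, cx=316.8, cy=241.2
Marker side s = 0.205 m; corners in marker frame (Z=0):
  M0 = (-0.1025, +0.1025, 0)
  M1 = (+0.1025, +0.1025, 0)
  M2 = (+0.1025, -0.1025, 0)
  M3 = (-0.1025, -0.1025, 0)
rvec = (0.1289, -0.3008, -0.2415), |rvec| = θ = 0.40672 rad = 23.303°
Rodrigues: sinθ=0.39560, 1−cosθ=0.08158; R = I + sinθ·[k]× + (1−cosθ)·[k]×²:
    [+0.92662 +0.21578 -0.30793]
    [-0.25402 +0.96304 -0.08955]
    [+0.27722 +0.16120 +0.94719]
t = (0.2493, 0.0127, 0.8795) m
M0: Pc = R·M0+t = (+0.17644, +0.13745, +0.86761); u = 485.0·(+0.17644)/0.86761 + 316.8 = 415.4307, v = 866.9·(+0.13745)/0.86761 + 241.2 = 378.5368
M1: Pc = R·M1+t = (+0.36640, +0.08538, +0.92444); u = 485.0·(+0.36640)/0.92444 + 316.8 = 509.0268, v = 866.9·(+0.08538)/0.92444 + 241.2 = 321.2614
M2: Pc = R·M2+t = (+0.32216, -0.11205, +0.89139); u = 485.0·(+0.32216)/0.89139 + 316.8 = 492.0856, v = 866.9·(-0.11205)/0.89139 + 241.2 = 132.2298
M3: Pc = R·M3+t = (+0.13220, -0.05998, +0.83456); u = 485.0·(+0.13220)/0.83456 + 316.8 = 393.6298, v = 866.9·(-0.05998)/0.83456 + 241.2 = 178.9007

c0=(415.43, 378.54) c1=(509.03, 321.26) c2=(492.09, 132.23) c3=(393.63, 178.90)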